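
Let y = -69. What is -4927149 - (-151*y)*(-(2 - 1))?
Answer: -4916730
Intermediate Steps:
-4927149 - (-151*y)*(-(2 - 1)) = -4927149 - (-151*(-69))*(-(2 - 1)) = -4927149 - 10419*(-1*1) = -4927149 - 10419*(-1) = -4927149 - 1*(-10419) = -4927149 + 10419 = -4916730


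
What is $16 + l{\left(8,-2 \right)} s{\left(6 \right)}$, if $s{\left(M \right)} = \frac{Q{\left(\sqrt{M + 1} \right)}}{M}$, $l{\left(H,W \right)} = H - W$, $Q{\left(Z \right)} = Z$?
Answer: $16 + \frac{5 \sqrt{7}}{3} \approx 20.41$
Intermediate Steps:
$s{\left(M \right)} = \frac{\sqrt{1 + M}}{M}$ ($s{\left(M \right)} = \frac{\sqrt{M + 1}}{M} = \frac{\sqrt{1 + M}}{M}$)
$16 + l{\left(8,-2 \right)} s{\left(6 \right)} = 16 + \left(8 - -2\right) \frac{\sqrt{1 + 6}}{6} = 16 + \left(8 + 2\right) \frac{\sqrt{7}}{6} = 16 + 10 \frac{\sqrt{7}}{6} = 16 + \frac{5 \sqrt{7}}{3}$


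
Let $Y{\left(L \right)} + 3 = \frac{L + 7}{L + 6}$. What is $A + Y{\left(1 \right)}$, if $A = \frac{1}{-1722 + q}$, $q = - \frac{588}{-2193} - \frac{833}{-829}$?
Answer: $- \frac{276736884}{148965553} \approx -1.8577$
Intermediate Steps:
$Y{\left(L \right)} = -3 + \frac{7 + L}{6 + L}$ ($Y{\left(L \right)} = -3 + \frac{L + 7}{L + 6} = -3 + \frac{7 + L}{6 + L}$)
$q = \frac{771407}{605999}$ ($q = \left(-588\right) \left(- \frac{1}{2193}\right) - - \frac{833}{829} = \frac{196}{731} + \frac{833}{829} = \frac{771407}{605999} \approx 1.273$)
$A = - \frac{605999}{1042758871}$ ($A = \frac{1}{-1722 + \frac{771407}{605999}} = \frac{1}{- \frac{1042758871}{605999}} = - \frac{605999}{1042758871} \approx -0.00058115$)
$A + Y{\left(1 \right)} = - \frac{605999}{1042758871} + \frac{-11 - 2}{6 + 1} = - \frac{605999}{1042758871} + \frac{-11 - 2}{7} = - \frac{605999}{1042758871} + \frac{1}{7} \left(-13\right) = - \frac{605999}{1042758871} - \frac{13}{7} = - \frac{276736884}{148965553}$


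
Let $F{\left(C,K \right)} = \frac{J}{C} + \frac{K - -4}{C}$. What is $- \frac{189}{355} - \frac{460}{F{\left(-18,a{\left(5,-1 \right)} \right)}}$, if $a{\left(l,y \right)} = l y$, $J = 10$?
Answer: $\frac{326411}{355} \approx 919.47$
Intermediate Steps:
$F{\left(C,K \right)} = \frac{10}{C} + \frac{4 + K}{C}$ ($F{\left(C,K \right)} = \frac{10}{C} + \frac{K - -4}{C} = \frac{10}{C} + \frac{K + 4}{C} = \frac{10}{C} + \frac{4 + K}{C}$)
$- \frac{189}{355} - \frac{460}{F{\left(-18,a{\left(5,-1 \right)} \right)}} = - \frac{189}{355} - \frac{460}{\frac{1}{-18} \left(14 + 5 \left(-1\right)\right)} = \left(-189\right) \frac{1}{355} - \frac{460}{\left(- \frac{1}{18}\right) \left(14 - 5\right)} = - \frac{189}{355} - \frac{460}{\left(- \frac{1}{18}\right) 9} = - \frac{189}{355} - \frac{460}{- \frac{1}{2}} = - \frac{189}{355} - -920 = - \frac{189}{355} + 920 = \frac{326411}{355}$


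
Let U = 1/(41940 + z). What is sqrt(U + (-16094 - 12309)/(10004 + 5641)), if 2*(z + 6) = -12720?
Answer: I*sqrt(23896588710)/114730 ≈ 1.3474*I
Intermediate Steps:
z = -6366 (z = -6 + (1/2)*(-12720) = -6 - 6360 = -6366)
U = 1/35574 (U = 1/(41940 - 6366) = 1/35574 ≈ 2.8110e-5)
sqrt(U + (-16094 - 12309)/(10004 + 5641)) = sqrt(1/35574 + (-16094 - 12309)/(10004 + 5641)) = sqrt(1/35574 - 28403/15645) = sqrt(-16037979/8834210) = I*sqrt(23896588710)/114730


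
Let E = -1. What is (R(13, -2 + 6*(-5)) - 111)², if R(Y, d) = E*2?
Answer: 12769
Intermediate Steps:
R(Y, d) = -2 (R(Y, d) = -1*2 = -2)
(R(13, -2 + 6*(-5)) - 111)² = (-2 - 111)² = (-113)² = 12769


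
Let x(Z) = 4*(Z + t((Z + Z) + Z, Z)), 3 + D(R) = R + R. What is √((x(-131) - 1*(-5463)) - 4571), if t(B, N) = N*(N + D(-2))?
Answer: 2*√18170 ≈ 269.59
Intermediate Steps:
D(R) = -3 + 2*R (D(R) = -3 + (R + R) = -3 + 2*R)
t(B, N) = N*(-7 + N) (t(B, N) = N*(N + (-3 + 2*(-2))) = N*(N + (-3 - 4)) = N*(N - 7) = N*(-7 + N))
x(Z) = 4*Z + 4*Z*(-7 + Z) (x(Z) = 4*(Z + Z*(-7 + Z)) = 4*Z + 4*Z*(-7 + Z))
√((x(-131) - 1*(-5463)) - 4571) = √((4*(-131)*(-6 - 131) - 1*(-5463)) - 4571) = √((4*(-131)*(-137) + 5463) - 4571) = √((71788 + 5463) - 4571) = √(77251 - 4571) = √72680 = 2*√18170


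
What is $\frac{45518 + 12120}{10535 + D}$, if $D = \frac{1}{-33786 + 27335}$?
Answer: $\frac{185911369}{33980642} \approx 5.4711$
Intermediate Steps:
$D = - \frac{1}{6451}$ ($D = \frac{1}{-6451} = - \frac{1}{6451} \approx -0.00015501$)
$\frac{45518 + 12120}{10535 + D} = \frac{45518 + 12120}{10535 - \frac{1}{6451}} = \frac{57638}{\frac{67961284}{6451}} = 57638 \cdot \frac{6451}{67961284} = \frac{185911369}{33980642}$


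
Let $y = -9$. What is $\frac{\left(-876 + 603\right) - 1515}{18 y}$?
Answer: $\frac{298}{27} \approx 11.037$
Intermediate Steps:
$\frac{\left(-876 + 603\right) - 1515}{18 y} = \frac{\left(-876 + 603\right) - 1515}{18 \left(-9\right)} = \frac{-273 - 1515}{-162} = \left(-1788\right) \left(- \frac{1}{162}\right) = \frac{298}{27}$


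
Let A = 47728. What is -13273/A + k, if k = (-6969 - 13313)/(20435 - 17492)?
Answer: -1007081735/140463504 ≈ -7.1697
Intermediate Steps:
k = -20282/2943 ≈ -6.8916
-13273/A + k = -13273/47728 - 20282/2943 = -1007081735/140463504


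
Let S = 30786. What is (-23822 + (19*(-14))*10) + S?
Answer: 4304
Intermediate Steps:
(-23822 + (19*(-14))*10) + S = (-23822 + (19*(-14))*10) + 30786 = (-23822 - 266*10) + 30786 = (-23822 - 2660) + 30786 = -26482 + 30786 = 4304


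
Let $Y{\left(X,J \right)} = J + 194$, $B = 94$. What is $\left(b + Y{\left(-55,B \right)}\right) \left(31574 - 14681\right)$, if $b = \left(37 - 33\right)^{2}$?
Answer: $5135472$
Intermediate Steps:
$b = 16$ ($b = 4^{2} = 16$)
$Y{\left(X,J \right)} = 194 + J$
$\left(b + Y{\left(-55,B \right)}\right) \left(31574 - 14681\right) = \left(16 + \left(194 + 94\right)\right) \left(31574 - 14681\right) = \left(16 + 288\right) 16893 = 304 \cdot 16893 = 5135472$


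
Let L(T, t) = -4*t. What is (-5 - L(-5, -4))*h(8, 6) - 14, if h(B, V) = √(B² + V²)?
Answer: -224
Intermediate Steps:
(-5 - L(-5, -4))*h(8, 6) - 14 = (-5 - (-4)*(-4))*√(8² + 6²) - 14 = (-5 - 1*16)*√(64 + 36) - 14 = (-5 - 16)*√100 - 14 = -21*10 - 14 = -210 - 14 = -224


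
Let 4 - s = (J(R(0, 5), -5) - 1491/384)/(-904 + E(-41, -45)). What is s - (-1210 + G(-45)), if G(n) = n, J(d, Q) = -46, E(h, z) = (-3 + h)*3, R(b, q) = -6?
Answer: 166947087/132608 ≈ 1259.0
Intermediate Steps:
E(h, z) = -9 + 3*h
s = 524047/132608 (s = 4 - (-46 - 1491/384)/(-904 + (-9 + 3*(-41))) = 4 - (-46 - 1491*1/384)/(-904 + (-9 - 123)) = 4 - (-46 - 497/128)/(-904 - 132) = 4 - (-6385)/(128*(-1036)) = 4 - (-6385)*(-1)/(128*1036) = 4 - 1*6385/132608 = 4 - 6385/132608 = 524047/132608 ≈ 3.9519)
s - (-1210 + G(-45)) = 524047/132608 - (-1210 - 45) = 524047/132608 - 1*(-1255) = 524047/132608 + 1255 = 166947087/132608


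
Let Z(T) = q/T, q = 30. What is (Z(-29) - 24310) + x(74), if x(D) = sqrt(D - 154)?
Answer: -705020/29 + 4*I*sqrt(5) ≈ -24311.0 + 8.9443*I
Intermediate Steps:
x(D) = sqrt(-154 + D)
Z(T) = 30/T
(Z(-29) - 24310) + x(74) = (30/(-29) - 24310) + sqrt(-154 + 74) = (30*(-1/29) - 24310) + sqrt(-80) = (-30/29 - 24310) + 4*I*sqrt(5) = -705020/29 + 4*I*sqrt(5)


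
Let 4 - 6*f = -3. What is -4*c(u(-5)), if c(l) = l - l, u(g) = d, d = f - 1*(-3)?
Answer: 0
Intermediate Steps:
f = 7/6 (f = ⅔ - ⅙*(-3) = ⅔ + ½ = 7/6 ≈ 1.1667)
d = 25/6 (d = 7/6 - 1*(-3) = 7/6 + 3 = 25/6 ≈ 4.1667)
u(g) = 25/6
c(l) = 0
-4*c(u(-5)) = -4*0 = 0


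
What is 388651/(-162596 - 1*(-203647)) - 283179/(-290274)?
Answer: 41480020501/3972012658 ≈ 10.443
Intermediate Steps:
388651/(-162596 - 1*(-203647)) - 283179/(-290274) = 388651/(-162596 + 203647) - 283179*(-1/290274) = 388651/41051 + 94393/96758 = 41480020501/3972012658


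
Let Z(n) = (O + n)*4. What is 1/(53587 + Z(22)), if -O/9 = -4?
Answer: 1/53819 ≈ 1.8581e-5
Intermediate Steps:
O = 36 (O = -9*(-4) = 36)
Z(n) = 144 + 4*n (Z(n) = (36 + n)*4 = 144 + 4*n)
1/(53587 + Z(22)) = 1/(53587 + (144 + 4*22)) = 1/(53587 + (144 + 88)) = 1/(53587 + 232) = 1/53819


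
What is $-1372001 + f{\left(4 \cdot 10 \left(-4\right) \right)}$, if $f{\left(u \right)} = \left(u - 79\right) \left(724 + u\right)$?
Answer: $-1506797$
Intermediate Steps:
$f{\left(u \right)} = \left(-79 + u\right) \left(724 + u\right)$
$-1372001 + f{\left(4 \cdot 10 \left(-4\right) \right)} = -1372001 + \left(-57196 + \left(4 \cdot 10 \left(-4\right)\right)^{2} + 645 \cdot 4 \cdot 10 \left(-4\right)\right) = -1372001 + \left(-57196 + \left(40 \left(-4\right)\right)^{2} + 645 \cdot 40 \left(-4\right)\right) = -1372001 + \left(-57196 + \left(-160\right)^{2} + 645 \left(-160\right)\right) = -1372001 - 134796 = -1506797$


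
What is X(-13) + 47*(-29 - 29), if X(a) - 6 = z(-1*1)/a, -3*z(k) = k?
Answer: -106081/39 ≈ -2720.0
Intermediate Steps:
z(k) = -k/3
X(a) = 6 + 1/(3*a) (X(a) = 6 + (-(-1)/3)/a = 6 + (-⅓*(-1))/a = 6 + 1/(3*a))
X(-13) + 47*(-29 - 29) = (6 + (⅓)/(-13)) + 47*(-29 - 29) = (6 + (⅓)*(-1/13)) + 47*(-58) = (6 - 1/39) - 2726 = 233/39 - 2726 = -106081/39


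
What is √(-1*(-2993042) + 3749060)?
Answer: √6742102 ≈ 2596.6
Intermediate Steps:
√(-1*(-2993042) + 3749060) = √(2993042 + 3749060) = √6742102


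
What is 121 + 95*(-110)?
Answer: -10329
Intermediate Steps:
121 + 95*(-110) = 121 - 10450 = -10329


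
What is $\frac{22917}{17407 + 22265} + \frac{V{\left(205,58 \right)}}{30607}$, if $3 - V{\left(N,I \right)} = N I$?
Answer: $\frac{76613185}{404746968} \approx 0.18929$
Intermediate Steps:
$V{\left(N,I \right)} = 3 - I N$ ($V{\left(N,I \right)} = 3 - N I = 3 - I N$)
$\frac{22917}{17407 + 22265} + \frac{V{\left(205,58 \right)}}{30607} = \frac{22917}{17407 + 22265} + \frac{3 - 58 \cdot 205}{30607} = \frac{22917}{39672} + \left(3 - 11890\right) \frac{1}{30607} = 22917 \cdot \frac{1}{39672} - \frac{11887}{30607} = \frac{7639}{13224} - \frac{11887}{30607} = \frac{76613185}{404746968}$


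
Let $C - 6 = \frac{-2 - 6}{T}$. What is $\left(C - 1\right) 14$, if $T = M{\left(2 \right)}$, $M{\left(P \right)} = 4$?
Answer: $42$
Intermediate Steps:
$T = 4$
$C = 4$ ($C = 6 + \frac{-2 - 6}{4} = 6 + \left(-2 - 6\right) \frac{1}{4} = 6 - 2 = 4$)
$\left(C - 1\right) 14 = \left(4 - 1\right) 14 = 3 \cdot 14 = 42$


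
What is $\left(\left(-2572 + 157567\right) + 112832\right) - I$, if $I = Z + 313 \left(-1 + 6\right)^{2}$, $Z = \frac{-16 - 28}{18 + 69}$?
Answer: $\frac{22620218}{87} \approx 2.6 \cdot 10^{5}$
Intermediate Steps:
$Z = - \frac{44}{87} \approx -0.50575$
$I = \frac{680731}{87}$ ($I = - \frac{44}{87} + 313 \left(-1 + 6\right)^{2} = - \frac{44}{87} + 313 \cdot 5^{2} = - \frac{44}{87} + 313 \cdot 25 = - \frac{44}{87} + 7825 = \frac{680731}{87} \approx 7824.5$)
$\left(\left(-2572 + 157567\right) + 112832\right) - I = \left(\left(-2572 + 157567\right) + 112832\right) - \frac{680731}{87} = \left(154995 + 112832\right) - \frac{680731}{87} = 267827 - \frac{680731}{87} = \frac{22620218}{87}$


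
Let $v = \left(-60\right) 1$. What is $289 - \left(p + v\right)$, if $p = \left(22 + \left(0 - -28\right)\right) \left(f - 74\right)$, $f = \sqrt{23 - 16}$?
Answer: $4049 - 50 \sqrt{7} \approx 3916.7$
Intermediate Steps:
$v = -60$
$f = \sqrt{7} \approx 2.6458$
$p = -3700 + 50 \sqrt{7}$ ($p = \left(22 + \left(0 - -28\right)\right) \left(\sqrt{7} - 74\right) = \left(22 + \left(0 + 28\right)\right) \left(-74 + \sqrt{7}\right) = \left(22 + 28\right) \left(-74 + \sqrt{7}\right) = 50 \left(-74 + \sqrt{7}\right) = -3700 + 50 \sqrt{7} \approx -3567.7$)
$289 - \left(p + v\right) = 289 - \left(\left(-3700 + 50 \sqrt{7}\right) - 60\right) = 289 - \left(-3760 + 50 \sqrt{7}\right) = 289 + \left(3760 - 50 \sqrt{7}\right) = 4049 - 50 \sqrt{7}$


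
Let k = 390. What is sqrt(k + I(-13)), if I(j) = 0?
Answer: sqrt(390) ≈ 19.748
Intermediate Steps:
sqrt(k + I(-13)) = sqrt(390 + 0) = sqrt(390)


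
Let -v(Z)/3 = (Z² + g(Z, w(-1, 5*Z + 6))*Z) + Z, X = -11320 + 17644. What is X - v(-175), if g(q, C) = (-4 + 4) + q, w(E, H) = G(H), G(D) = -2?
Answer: 189549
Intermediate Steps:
X = 6324
w(E, H) = -2
g(q, C) = q (g(q, C) = 0 + q = q)
v(Z) = -6*Z² - 3*Z (v(Z) = -3*((Z² + Z*Z) + Z) = -3*((Z² + Z²) + Z) = -3*(2*Z² + Z) = -3*(Z + 2*Z²) = -6*Z² - 3*Z)
X - v(-175) = 6324 - (-3)*(-175)*(1 + 2*(-175)) = 6324 - (-3)*(-175)*(1 - 350) = 6324 - (-3)*(-175)*(-349) = 6324 - 1*(-183225) = 6324 + 183225 = 189549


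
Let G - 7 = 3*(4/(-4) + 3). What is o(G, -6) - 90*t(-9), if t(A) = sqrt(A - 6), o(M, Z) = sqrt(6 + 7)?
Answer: sqrt(13) - 90*I*sqrt(15) ≈ 3.6056 - 348.57*I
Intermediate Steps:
G = 13 (G = 7 + 3*(4/(-4) + 3) = 7 + 3*(4*(-1/4) + 3) = 7 + 3*(-1 + 3) = 7 + 3*2 = 7 + 6 = 13)
o(M, Z) = sqrt(13)
t(A) = sqrt(-6 + A)
o(G, -6) - 90*t(-9) = sqrt(13) - 90*sqrt(-6 - 9) = sqrt(13) - 90*I*sqrt(15)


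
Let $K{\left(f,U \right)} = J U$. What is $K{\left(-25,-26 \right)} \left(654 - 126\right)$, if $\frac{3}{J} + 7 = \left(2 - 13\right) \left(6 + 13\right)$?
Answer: $\frac{572}{3} \approx 190.67$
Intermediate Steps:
$J = - \frac{1}{72}$ ($J = \frac{3}{-7 + \left(2 - 13\right) \left(6 + 13\right)} = \frac{3}{-7 - 209} = \frac{3}{-216} = 3 \left(- \frac{1}{216}\right) = - \frac{1}{72} \approx -0.013889$)
$K{\left(f,U \right)} = - \frac{U}{72}$
$K{\left(-25,-26 \right)} \left(654 - 126\right) = \left(- \frac{1}{72}\right) \left(-26\right) \left(654 - 126\right) = \frac{13 \left(654 - 126\right)}{36} = \frac{13}{36} \cdot 528 = \frac{572}{3}$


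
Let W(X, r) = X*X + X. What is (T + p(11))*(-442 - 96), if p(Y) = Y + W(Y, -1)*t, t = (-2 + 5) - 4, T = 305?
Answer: -98992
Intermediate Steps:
W(X, r) = X + X² (W(X, r) = X² + X = X + X²)
t = -1 (t = 3 - 4 = -1)
p(Y) = Y - Y*(1 + Y) (p(Y) = Y + (Y*(1 + Y))*(-1) = Y - Y*(1 + Y))
(T + p(11))*(-442 - 96) = (305 - 1*11²)*(-442 - 96) = (305 - 1*121)*(-538) = (305 - 121)*(-538) = 184*(-538) = -98992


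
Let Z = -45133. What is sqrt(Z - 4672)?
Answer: I*sqrt(49805) ≈ 223.17*I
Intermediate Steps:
sqrt(Z - 4672) = sqrt(-45133 - 4672) = sqrt(-49805) = I*sqrt(49805)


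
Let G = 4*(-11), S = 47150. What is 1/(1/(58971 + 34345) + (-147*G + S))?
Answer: 93316/5003417289 ≈ 1.8650e-5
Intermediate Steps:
G = -44
1/(1/(58971 + 34345) + (-147*G + S)) = 1/(1/(58971 + 34345) + (-147*(-44) + 47150)) = 1/(1/93316 + (6468 + 47150)) = 1/(1/93316 + 53618) = 1/(5003417289/93316) = 93316/5003417289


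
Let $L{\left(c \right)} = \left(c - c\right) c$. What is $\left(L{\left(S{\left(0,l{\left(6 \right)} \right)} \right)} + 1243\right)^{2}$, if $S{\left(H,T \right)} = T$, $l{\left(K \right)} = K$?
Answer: $1545049$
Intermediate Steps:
$L{\left(c \right)} = 0$ ($L{\left(c \right)} = 0 c = 0$)
$\left(L{\left(S{\left(0,l{\left(6 \right)} \right)} \right)} + 1243\right)^{2} = \left(0 + 1243\right)^{2} = 1243^{2} = 1545049$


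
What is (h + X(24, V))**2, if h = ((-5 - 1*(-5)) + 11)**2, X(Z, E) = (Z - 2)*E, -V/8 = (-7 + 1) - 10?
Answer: 8625969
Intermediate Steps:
V = 128 (V = -8*((-7 + 1) - 10) = -8*(-6 - 10) = -8*(-16) = 128)
X(Z, E) = E*(-2 + Z) (X(Z, E) = (-2 + Z)*E = E*(-2 + Z))
h = 121 (h = ((-5 + 5) + 11)**2 = (0 + 11)**2 = 11**2 = 121)
(h + X(24, V))**2 = (121 + 128*(-2 + 24))**2 = (121 + 128*22)**2 = (121 + 2816)**2 = 2937**2 = 8625969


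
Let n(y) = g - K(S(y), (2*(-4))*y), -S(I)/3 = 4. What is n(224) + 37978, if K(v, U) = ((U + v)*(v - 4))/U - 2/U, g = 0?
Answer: 34042719/896 ≈ 37994.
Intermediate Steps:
S(I) = -12 (S(I) = -3*4 = -12)
K(v, U) = -2/U + (-4 + v)*(U + v)/U (K(v, U) = ((U + v)*(-4 + v))/U - 2/U = ((-4 + v)*(U + v))/U - 2/U = (-4 + v)*(U + v)/U - 2/U = -2/U + (-4 + v)*(U + v)/U)
n(y) = (190 + 128*y)/(8*y) (n(y) = 0 - (-2 + (-12)**2 - 4*(-12) + ((2*(-4))*y)*(-4 - 12))/((2*(-4))*y) = 0 - (-2 + 144 + 48 - 8*y*(-16))/((-8*y)) = 0 - (-1/(8*y))*(-2 + 144 + 48 + 128*y) = 0 - (-1/(8*y))*(190 + 128*y) = 0 - (-1)*(190 + 128*y)/(8*y) = 0 + (190 + 128*y)/(8*y) = (190 + 128*y)/(8*y))
n(224) + 37978 = (16 + (95/4)/224) + 37978 = (16 + (95/4)*(1/224)) + 37978 = (16 + 95/896) + 37978 = 14431/896 + 37978 = 34042719/896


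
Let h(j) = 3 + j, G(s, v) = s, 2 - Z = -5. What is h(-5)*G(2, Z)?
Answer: -4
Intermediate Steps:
Z = 7 (Z = 2 - 1*(-5) = 2 + 5 = 7)
h(-5)*G(2, Z) = (3 - 5)*2 = -2*2 = -4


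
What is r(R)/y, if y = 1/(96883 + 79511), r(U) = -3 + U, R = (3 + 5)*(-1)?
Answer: -1940334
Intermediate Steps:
R = -8 (R = 8*(-1) = -8)
y = 1/176394 ≈ 5.6691e-6
r(R)/y = (-3 - 8)/(1/176394) = -11*176394 = -1940334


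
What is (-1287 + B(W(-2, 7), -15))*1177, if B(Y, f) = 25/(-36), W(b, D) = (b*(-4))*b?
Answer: -54562189/36 ≈ -1.5156e+6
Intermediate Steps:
W(b, D) = -4*b² (W(b, D) = (-4*b)*b = -4*b²)
B(Y, f) = -25/36 (B(Y, f) = 25*(-1/36) = -25/36)
(-1287 + B(W(-2, 7), -15))*1177 = (-1287 - 25/36)*1177 = -46357/36*1177 = -54562189/36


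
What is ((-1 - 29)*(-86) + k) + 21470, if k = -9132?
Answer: 14918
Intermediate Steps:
((-1 - 29)*(-86) + k) + 21470 = ((-1 - 29)*(-86) - 9132) + 21470 = (-30*(-86) - 9132) + 21470 = (2580 - 9132) + 21470 = -6552 + 21470 = 14918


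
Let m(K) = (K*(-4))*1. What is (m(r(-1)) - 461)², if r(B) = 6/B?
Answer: 190969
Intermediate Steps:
m(K) = -4*K (m(K) = -4*K*1 = -4*K)
(m(r(-1)) - 461)² = (-24/(-1) - 461)² = (-24*(-1) - 461)² = (-4*(-6) - 461)² = (24 - 461)² = (-437)² = 190969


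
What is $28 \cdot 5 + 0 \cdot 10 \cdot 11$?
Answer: $140$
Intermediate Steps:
$28 \cdot 5 + 0 \cdot 10 \cdot 11 = 140 + 0 \cdot 11 = 140 + 0 = 140$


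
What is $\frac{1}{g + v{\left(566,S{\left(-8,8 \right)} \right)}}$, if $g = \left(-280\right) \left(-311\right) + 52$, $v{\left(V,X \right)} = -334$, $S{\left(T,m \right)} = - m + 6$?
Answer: $\frac{1}{86798} \approx 1.1521 \cdot 10^{-5}$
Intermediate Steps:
$S{\left(T,m \right)} = 6 - m$
$g = 87132$ ($g = 87080 + 52 = 87132$)
$\frac{1}{g + v{\left(566,S{\left(-8,8 \right)} \right)}} = \frac{1}{87132 - 334} = \frac{1}{86798}$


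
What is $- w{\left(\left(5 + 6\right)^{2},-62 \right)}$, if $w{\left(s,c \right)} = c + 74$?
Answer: $-12$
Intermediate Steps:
$w{\left(s,c \right)} = 74 + c$
$- w{\left(\left(5 + 6\right)^{2},-62 \right)} = - (74 - 62) = \left(-1\right) 12 = -12$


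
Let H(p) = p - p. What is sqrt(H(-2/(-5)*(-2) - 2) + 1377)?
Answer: 9*sqrt(17) ≈ 37.108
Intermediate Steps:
H(p) = 0
sqrt(H(-2/(-5)*(-2) - 2) + 1377) = sqrt(0 + 1377) = sqrt(1377) = 9*sqrt(17)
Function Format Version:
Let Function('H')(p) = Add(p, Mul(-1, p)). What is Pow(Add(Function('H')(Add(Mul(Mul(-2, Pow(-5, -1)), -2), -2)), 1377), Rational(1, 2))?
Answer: Mul(9, Pow(17, Rational(1, 2))) ≈ 37.108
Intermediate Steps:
Function('H')(p) = 0
Pow(Add(Function('H')(Add(Mul(Mul(-2, Pow(-5, -1)), -2), -2)), 1377), Rational(1, 2)) = Pow(Add(0, 1377), Rational(1, 2)) = Pow(1377, Rational(1, 2)) = Mul(9, Pow(17, Rational(1, 2)))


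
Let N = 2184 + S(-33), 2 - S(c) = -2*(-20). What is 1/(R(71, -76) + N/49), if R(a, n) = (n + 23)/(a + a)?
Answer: 6958/302135 ≈ 0.023029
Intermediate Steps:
S(c) = -38 (S(c) = 2 - (-2)*(-20) = 2 - 1*40 = 2 - 40 = -38)
N = 2146 (N = 2184 - 38 = 2146)
R(a, n) = (23 + n)/(2*a) (R(a, n) = (23 + n)/((2*a)) = (23 + n)*(1/(2*a)) = (23 + n)/(2*a))
1/(R(71, -76) + N/49) = 1/((1/2)*(23 - 76)/71 + 2146/49) = 1/((1/2)*(1/71)*(-53) + 2146*(1/49)) = 1/(-53/142 + 2146/49) = 1/(302135/6958) = 6958/302135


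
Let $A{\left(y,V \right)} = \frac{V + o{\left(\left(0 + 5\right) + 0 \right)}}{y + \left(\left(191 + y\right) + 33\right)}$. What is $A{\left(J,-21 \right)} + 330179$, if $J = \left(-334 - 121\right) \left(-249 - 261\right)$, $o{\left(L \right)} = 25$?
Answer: $\frac{38327508500}{116081} \approx 3.3018 \cdot 10^{5}$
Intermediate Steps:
$J = 232050$ ($J = \left(-455\right) \left(-510\right) = 232050$)
$A{\left(y,V \right)} = \frac{25 + V}{224 + 2 y}$ ($A{\left(y,V \right)} = \frac{V + 25}{y + \left(\left(191 + y\right) + 33\right)} = \frac{25 + V}{y + \left(224 + y\right)} = \frac{25 + V}{224 + 2 y}$)
$A{\left(J,-21 \right)} + 330179 = \frac{25 - 21}{2 \left(112 + 232050\right)} + 330179 = \frac{1}{2} \cdot \frac{1}{232162} \cdot 4 + 330179 = \frac{1}{116081} + 330179 = \frac{38327508500}{116081}$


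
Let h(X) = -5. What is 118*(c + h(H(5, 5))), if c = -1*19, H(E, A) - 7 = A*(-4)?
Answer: -2832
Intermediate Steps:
H(E, A) = 7 - 4*A (H(E, A) = 7 + A*(-4) = 7 - 4*A)
c = -19
118*(c + h(H(5, 5))) = 118*(-19 - 5) = 118*(-24) = -2832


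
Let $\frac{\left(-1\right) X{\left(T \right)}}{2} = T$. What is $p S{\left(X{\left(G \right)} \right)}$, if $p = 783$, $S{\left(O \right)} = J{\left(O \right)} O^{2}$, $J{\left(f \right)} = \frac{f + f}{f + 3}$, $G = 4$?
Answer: $\frac{801792}{5} \approx 1.6036 \cdot 10^{5}$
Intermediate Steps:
$X{\left(T \right)} = - 2 T$
$J{\left(f \right)} = \frac{2 f}{3 + f}$
$S{\left(O \right)} = \frac{2 O^{3}}{3 + O}$ ($S{\left(O \right)} = \frac{2 O}{3 + O} O^{2} = \frac{2 O^{3}}{3 + O}$)
$p S{\left(X{\left(G \right)} \right)} = 783 \frac{2 \left(\left(-2\right) 4\right)^{3}}{3 - 8} = 783 \frac{2 \left(-8\right)^{3}}{3 - 8} = 783 \cdot 2 \left(-512\right) \frac{1}{-5} = 783 \cdot 2 \left(-512\right) \left(- \frac{1}{5}\right) = 783 \cdot \frac{1024}{5} = \frac{801792}{5}$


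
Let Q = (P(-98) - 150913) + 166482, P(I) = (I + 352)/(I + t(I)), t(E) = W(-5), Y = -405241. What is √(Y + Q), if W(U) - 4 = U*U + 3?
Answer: I*√424356999/33 ≈ 624.24*I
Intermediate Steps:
W(U) = 7 + U² (W(U) = 4 + (U*U + 3) = 4 + (U² + 3) = 4 + (3 + U²) = 7 + U²)
t(E) = 32 (t(E) = 7 + (-5)² = 7 + 25 = 32)
P(I) = (352 + I)/(32 + I) (P(I) = (I + 352)/(I + 32) = (352 + I)/(32 + I))
Q = 513650/33 (Q = ((352 - 98)/(32 - 98) - 150913) + 166482 = (254/(-66) - 150913) + 166482 = (-1/66*254 - 150913) + 166482 = (-127/33 - 150913) + 166482 = -4980256/33 + 166482 = 513650/33 ≈ 15565.)
√(Y + Q) = √(-405241 + 513650/33) = √(-12859303/33) = I*√424356999/33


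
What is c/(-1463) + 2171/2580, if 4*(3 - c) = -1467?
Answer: 1111109/1887270 ≈ 0.58874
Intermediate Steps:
c = 1479/4 (c = 3 - 1/4*(-1467) = 3 + 1467/4 = 1479/4 ≈ 369.75)
c/(-1463) + 2171/2580 = (1479/4)/(-1463) + 2171/2580 = (1479/4)*(-1/1463) + 2171*(1/2580) = -1479/5852 + 2171/2580 = 1111109/1887270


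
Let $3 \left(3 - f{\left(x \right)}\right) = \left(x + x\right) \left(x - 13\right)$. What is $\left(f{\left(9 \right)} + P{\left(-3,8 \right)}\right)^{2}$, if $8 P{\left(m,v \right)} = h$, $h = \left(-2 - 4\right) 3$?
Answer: $\frac{9801}{16} \approx 612.56$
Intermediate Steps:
$h = -18$ ($h = \left(-6\right) 3 = -18$)
$P{\left(m,v \right)} = - \frac{9}{4}$ ($P{\left(m,v \right)} = \frac{1}{8} \left(-18\right) = - \frac{9}{4}$)
$f{\left(x \right)} = 3 - \frac{2 x \left(-13 + x\right)}{3}$ ($f{\left(x \right)} = 3 - \frac{\left(x + x\right) \left(x - 13\right)}{3} = 3 - \frac{2 x \left(-13 + x\right)}{3}$)
$\left(f{\left(9 \right)} + P{\left(-3,8 \right)}\right)^{2} = \left(\left(3 - \frac{2 \cdot 9^{2}}{3} + \frac{26}{3} \cdot 9\right) - \frac{9}{4}\right)^{2} = \left(\left(3 - 54 + 78\right) - \frac{9}{4}\right)^{2} = \left(27 - \frac{9}{4}\right)^{2} = \left(\frac{99}{4}\right)^{2} = \frac{9801}{16}$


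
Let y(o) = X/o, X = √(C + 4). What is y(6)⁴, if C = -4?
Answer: 0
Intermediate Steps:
X = 0 (X = √(-4 + 4) = √0 = 0)
y(o) = 0 (y(o) = 0/o = 0)
y(6)⁴ = 0⁴ = 0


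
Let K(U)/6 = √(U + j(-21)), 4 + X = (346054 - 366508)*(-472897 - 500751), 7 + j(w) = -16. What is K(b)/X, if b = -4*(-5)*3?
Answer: 3*√37/9957498094 ≈ 1.8326e-9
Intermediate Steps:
j(w) = -23 (j(w) = -7 - 16 = -23)
b = 60 (b = 20*3 = 60)
X = 19914996188 (X = -4 + (346054 - 366508)*(-472897 - 500751) = -4 - 20454*(-973648) = -4 + 19914996192 = 19914996188)
K(U) = 6*√(-23 + U) (K(U) = 6*√(U - 23) = 6*√(-23 + U))
K(b)/X = (6*√(-23 + 60))/19914996188 = (6*√37)*(1/19914996188) = 3*√37/9957498094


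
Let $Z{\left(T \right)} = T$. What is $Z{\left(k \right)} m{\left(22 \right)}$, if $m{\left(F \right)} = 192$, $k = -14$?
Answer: $-2688$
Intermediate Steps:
$Z{\left(k \right)} m{\left(22 \right)} = \left(-14\right) 192 = -2688$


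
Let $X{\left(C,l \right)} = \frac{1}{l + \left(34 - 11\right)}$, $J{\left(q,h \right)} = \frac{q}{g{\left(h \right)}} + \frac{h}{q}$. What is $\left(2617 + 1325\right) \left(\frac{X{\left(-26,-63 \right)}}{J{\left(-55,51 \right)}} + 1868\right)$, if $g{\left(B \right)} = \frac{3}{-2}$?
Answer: $\frac{173693852685}{23588} \approx 7.3637 \cdot 10^{6}$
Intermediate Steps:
$g{\left(B \right)} = - \frac{3}{2}$ ($g{\left(B \right)} = 3 \left(- \frac{1}{2}\right) = - \frac{3}{2}$)
$J{\left(q,h \right)} = - \frac{2 q}{3} + \frac{h}{q}$ ($J{\left(q,h \right)} = \frac{q}{- \frac{3}{2}} + \frac{h}{q} = q \left(- \frac{2}{3}\right) + \frac{h}{q} = - \frac{2 q}{3} + \frac{h}{q}$)
$X{\left(C,l \right)} = \frac{1}{23 + l}$ ($X{\left(C,l \right)} = \frac{1}{l + 23} = \frac{1}{23 + l}$)
$\left(2617 + 1325\right) \left(\frac{X{\left(-26,-63 \right)}}{J{\left(-55,51 \right)}} + 1868\right) = \left(2617 + 1325\right) \left(\frac{1}{\left(23 - 63\right) \left(\left(- \frac{2}{3}\right) \left(-55\right) + \frac{51}{-55}\right)} + 1868\right) = 3942 \left(\frac{1}{\left(-40\right) \left(\frac{110}{3} + 51 \left(- \frac{1}{55}\right)\right)} + 1868\right) = 3942 \left(- \frac{1}{40 \left(\frac{110}{3} - \frac{51}{55}\right)} + 1868\right) = 3942 \left(- \frac{1}{40 \cdot \frac{5897}{165}} + 1868\right) = 3942 \left(\left(- \frac{1}{40}\right) \frac{165}{5897} + 1868\right) = 3942 \left(- \frac{33}{47176} + 1868\right) = 3942 \cdot \frac{88124735}{47176} = \frac{173693852685}{23588}$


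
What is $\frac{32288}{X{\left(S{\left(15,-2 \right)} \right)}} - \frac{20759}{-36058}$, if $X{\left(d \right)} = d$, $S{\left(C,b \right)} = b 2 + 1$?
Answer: $- \frac{1164178427}{108174} \approx -10762.0$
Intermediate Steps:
$S{\left(C,b \right)} = 1 + 2 b$ ($S{\left(C,b \right)} = 2 b + 1 = 1 + 2 b$)
$\frac{32288}{X{\left(S{\left(15,-2 \right)} \right)}} - \frac{20759}{-36058} = \frac{32288}{1 + 2 \left(-2\right)} - \frac{20759}{-36058} = \frac{32288}{1 - 4} - - \frac{20759}{36058} = \frac{32288}{-3} + \frac{20759}{36058} = 32288 \left(- \frac{1}{3}\right) + \frac{20759}{36058} = - \frac{32288}{3} + \frac{20759}{36058} = - \frac{1164178427}{108174}$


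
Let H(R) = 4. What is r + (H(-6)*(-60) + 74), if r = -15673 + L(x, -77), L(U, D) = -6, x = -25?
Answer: -15845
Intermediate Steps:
r = -15679 (r = -15673 - 6 = -15679)
r + (H(-6)*(-60) + 74) = -15679 + (4*(-60) + 74) = -15679 + (-240 + 74) = -15679 - 166 = -15845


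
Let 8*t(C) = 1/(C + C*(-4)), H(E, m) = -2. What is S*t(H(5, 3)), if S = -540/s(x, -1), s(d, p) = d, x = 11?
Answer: -45/44 ≈ -1.0227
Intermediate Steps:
t(C) = -1/(24*C) (t(C) = 1/(8*(C + C*(-4))) = 1/(8*(C - 4*C)) = 1/(8*((-3*C))) = (-1/(3*C))/8 = -1/(24*C))
S = -540/11 ≈ -49.091
S*t(H(5, 3)) = -(-45)/(22*(-2)) = -(-45)*(-1)/(22*2) = -540/11*1/48 = -45/44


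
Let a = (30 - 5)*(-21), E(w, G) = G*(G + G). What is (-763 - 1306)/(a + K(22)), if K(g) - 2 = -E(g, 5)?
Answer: 2069/573 ≈ 3.6108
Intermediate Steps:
E(w, G) = 2*G² (E(w, G) = G*(2*G) = 2*G²)
a = -525 (a = 25*(-21) = -525)
K(g) = -48 (K(g) = 2 - 2*5² = 2 - 2*25 = 2 - 1*50 = 2 - 50 = -48)
(-763 - 1306)/(a + K(22)) = (-763 - 1306)/(-525 - 48) = -2069/(-573) = -2069*(-1/573) = 2069/573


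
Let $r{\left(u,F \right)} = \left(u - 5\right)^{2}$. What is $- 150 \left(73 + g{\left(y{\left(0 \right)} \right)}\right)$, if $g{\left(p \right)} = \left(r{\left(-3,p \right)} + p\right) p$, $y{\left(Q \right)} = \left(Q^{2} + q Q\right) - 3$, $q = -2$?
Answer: $16500$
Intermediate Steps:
$y{\left(Q \right)} = -3 + Q^{2} - 2 Q$ ($y{\left(Q \right)} = \left(Q^{2} - 2 Q\right) - 3 = -3 + Q^{2} - 2 Q$)
$r{\left(u,F \right)} = \left(-5 + u\right)^{2}$
$g{\left(p \right)} = p \left(64 + p\right)$ ($g{\left(p \right)} = \left(\left(-5 - 3\right)^{2} + p\right) p = \left(\left(-8\right)^{2} + p\right) p = \left(64 + p\right) p = p \left(64 + p\right)$)
$- 150 \left(73 + g{\left(y{\left(0 \right)} \right)}\right) = - 150 \left(73 + \left(-3 + 0^{2} - 0\right) \left(64 - \left(3 - 0^{2}\right)\right)\right) = - 150 \left(73 + \left(-3 + 0 + 0\right) \left(64 + \left(-3 + 0 + 0\right)\right)\right) = - 150 \left(73 - 3 \left(64 - 3\right)\right) = - 150 \left(73 - 183\right) = \left(-150\right) \left(-110\right) = 16500$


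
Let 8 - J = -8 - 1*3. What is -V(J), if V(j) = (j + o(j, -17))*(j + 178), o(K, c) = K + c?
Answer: -4137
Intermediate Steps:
J = 19 (J = 8 - (-8 - 1*3) = 8 - (-8 - 3) = 8 - 1*(-11) = 8 + 11 = 19)
V(j) = (-17 + 2*j)*(178 + j) (V(j) = (j + (j - 17))*(j + 178) = (j + (-17 + j))*(178 + j) = (-17 + 2*j)*(178 + j))
-V(J) = -(-3026 + 2*19**2 + 339*19) = -(-3026 + 2*361 + 6441) = -(-3026 + 722 + 6441) = -1*4137 = -4137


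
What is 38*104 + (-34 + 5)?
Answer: 3923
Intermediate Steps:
38*104 + (-34 + 5) = 3952 - 29 = 3923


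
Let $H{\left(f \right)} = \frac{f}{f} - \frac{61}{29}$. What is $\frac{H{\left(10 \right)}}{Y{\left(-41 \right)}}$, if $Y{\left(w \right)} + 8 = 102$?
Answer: $- \frac{16}{1363} \approx -0.011739$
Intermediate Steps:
$Y{\left(w \right)} = 94$ ($Y{\left(w \right)} = -8 + 102 = 94$)
$H{\left(f \right)} = - \frac{32}{29}$ ($H{\left(f \right)} = 1 - \frac{61}{29} = - \frac{32}{29}$)
$\frac{H{\left(10 \right)}}{Y{\left(-41 \right)}} = - \frac{32}{29 \cdot 94} = \left(- \frac{32}{29}\right) \frac{1}{94} = - \frac{16}{1363}$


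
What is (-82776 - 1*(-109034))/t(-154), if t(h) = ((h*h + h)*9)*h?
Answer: -13129/16328466 ≈ -0.00080406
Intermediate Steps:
t(h) = h*(9*h + 9*h²) (t(h) = ((h² + h)*9)*h = ((h + h²)*9)*h = (9*h + 9*h²)*h = h*(9*h + 9*h²))
(-82776 - 1*(-109034))/t(-154) = (-82776 - 1*(-109034))/((9*(-154)²*(1 - 154))) = (-82776 + 109034)/((9*23716*(-153))) = 26258/(-32656932) = 26258*(-1/32656932) = -13129/16328466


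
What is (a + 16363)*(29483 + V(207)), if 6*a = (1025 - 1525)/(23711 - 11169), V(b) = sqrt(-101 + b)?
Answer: 9075958094102/18813 + 307836994*sqrt(106)/18813 ≈ 4.8260e+8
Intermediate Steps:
a = -125/18813 (a = ((1025 - 1525)/(23711 - 11169))/6 = (-500/12542)/6 = (-500*1/12542)/6 = (1/6)*(-250/6271) = -125/18813 ≈ -0.0066443)
(a + 16363)*(29483 + V(207)) = (-125/18813 + 16363)*(29483 + sqrt(-101 + 207)) = 307836994*(29483 + sqrt(106))/18813 = 9075958094102/18813 + 307836994*sqrt(106)/18813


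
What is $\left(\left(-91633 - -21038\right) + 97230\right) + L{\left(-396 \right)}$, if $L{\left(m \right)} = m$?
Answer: $26239$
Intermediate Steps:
$\left(\left(-91633 - -21038\right) + 97230\right) + L{\left(-396 \right)} = \left(\left(-91633 - -21038\right) + 97230\right) - 396 = \left(\left(-91633 + 21038\right) + 97230\right) - 396 = \left(-70595 + 97230\right) - 396 = 26635 - 396 = 26239$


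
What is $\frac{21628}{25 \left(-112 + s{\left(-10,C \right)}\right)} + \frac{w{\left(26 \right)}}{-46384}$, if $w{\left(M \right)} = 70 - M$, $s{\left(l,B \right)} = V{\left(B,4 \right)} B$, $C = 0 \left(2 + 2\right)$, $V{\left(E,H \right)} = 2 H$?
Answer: $- \frac{7838409}{1014650} \approx -7.7252$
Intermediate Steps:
$C = 0$ ($C = 0 \cdot 4 = 0$)
$s{\left(l,B \right)} = 8 B$ ($s{\left(l,B \right)} = 2 \cdot 4 B = 8 B$)
$\frac{21628}{25 \left(-112 + s{\left(-10,C \right)}\right)} + \frac{w{\left(26 \right)}}{-46384} = \frac{21628}{25 \left(-112 + 8 \cdot 0\right)} + \frac{70 - 26}{-46384} = \frac{21628}{25 \left(-112 + 0\right)} + \left(70 - 26\right) \left(- \frac{1}{46384}\right) = \frac{21628}{25 \left(-112\right)} + 44 \left(- \frac{1}{46384}\right) = \frac{21628}{-2800} - \frac{11}{11596} = 21628 \left(- \frac{1}{2800}\right) - \frac{11}{11596} = - \frac{5407}{700} - \frac{11}{11596} = - \frac{7838409}{1014650}$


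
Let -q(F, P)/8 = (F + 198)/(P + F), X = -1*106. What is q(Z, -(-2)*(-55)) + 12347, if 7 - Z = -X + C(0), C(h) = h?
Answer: 234665/19 ≈ 12351.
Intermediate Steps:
X = -106
Z = -99 (Z = 7 - (-1*(-106) + 0) = 7 - (106 + 0) = 7 - 1*106 = 7 - 106 = -99)
q(F, P) = -8*(198 + F)/(F + P) (q(F, P) = -8*(F + 198)/(P + F) = -8*(198 + F)/(F + P))
q(Z, -(-2)*(-55)) + 12347 = 8*(-198 - 1*(-99))/(-99 - (-2)*(-55)) + 12347 = 8*(-198 + 99)/(-99 - 1*110) + 12347 = 8*(-99)/(-99 - 110) + 12347 = 8*(-99)/(-209) + 12347 = 8*(-1/209)*(-99) + 12347 = 72/19 + 12347 = 234665/19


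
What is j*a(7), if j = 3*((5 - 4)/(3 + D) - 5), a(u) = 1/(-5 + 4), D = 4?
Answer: 102/7 ≈ 14.571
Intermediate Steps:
a(u) = -1 (a(u) = 1/(-1) = -1)
j = -102/7 (j = 3*((5 - 4)/(3 + 4) - 5) = 3*(1/7 - 5) = 3*(1*(⅐) - 5) = 3*(⅐ - 5) = 3*(-34/7) = -102/7 ≈ -14.571)
j*a(7) = -102/7*(-1) = 102/7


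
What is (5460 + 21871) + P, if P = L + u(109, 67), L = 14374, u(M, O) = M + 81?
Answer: 41895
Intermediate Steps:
u(M, O) = 81 + M
P = 14564 (P = 14374 + (81 + 109) = 14374 + 190 = 14564)
(5460 + 21871) + P = (5460 + 21871) + 14564 = 27331 + 14564 = 41895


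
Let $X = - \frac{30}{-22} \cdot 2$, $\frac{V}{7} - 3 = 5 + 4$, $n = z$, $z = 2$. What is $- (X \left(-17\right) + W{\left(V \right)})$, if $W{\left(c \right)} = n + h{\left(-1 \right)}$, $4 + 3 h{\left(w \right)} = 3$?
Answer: $\frac{1475}{33} \approx 44.697$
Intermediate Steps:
$n = 2$
$h{\left(w \right)} = - \frac{1}{3}$ ($h{\left(w \right)} = - \frac{4}{3} + \frac{1}{3} \cdot 3 = - \frac{4}{3} + 1 = - \frac{1}{3}$)
$V = 84$ ($V = 21 + 7 \left(5 + 4\right) = 21 + 7 \cdot 9 = 21 + 63 = 84$)
$W{\left(c \right)} = \frac{5}{3}$ ($W{\left(c \right)} = 2 - \frac{1}{3} = \frac{5}{3}$)
$X = \frac{30}{11}$ ($X = \left(-30\right) \left(- \frac{1}{22}\right) 2 = \frac{15}{11} \cdot 2 = \frac{30}{11} \approx 2.7273$)
$- (X \left(-17\right) + W{\left(V \right)}) = - (\frac{30}{11} \left(-17\right) + \frac{5}{3}) = - (- \frac{510}{11} + \frac{5}{3}) = \left(-1\right) \left(- \frac{1475}{33}\right) = \frac{1475}{33}$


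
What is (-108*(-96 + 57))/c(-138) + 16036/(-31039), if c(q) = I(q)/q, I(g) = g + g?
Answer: 65352098/31039 ≈ 2105.5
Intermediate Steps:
I(g) = 2*g
c(q) = 2 (c(q) = (2*q)/q = 2)
(-108*(-96 + 57))/c(-138) + 16036/(-31039) = -108*(-96 + 57)/2 + 16036/(-31039) = -108*(-39)*(1/2) + 16036*(-1/31039) = 4212*(1/2) - 16036/31039 = 2106 - 16036/31039 = 65352098/31039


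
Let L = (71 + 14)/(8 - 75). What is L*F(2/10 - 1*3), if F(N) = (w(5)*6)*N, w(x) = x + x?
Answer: 14280/67 ≈ 213.13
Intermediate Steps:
w(x) = 2*x
F(N) = 60*N (F(N) = ((2*5)*6)*N = (10*6)*N = 60*N)
L = -85/67 (L = 85/(-67) = 85*(-1/67) = -85/67 ≈ -1.2687)
L*F(2/10 - 1*3) = -5100*(2/10 - 1*3)/67 = -5100*(2*(⅒) - 3)/67 = -5100*(⅕ - 3)/67 = -5100*(-14)/(67*5) = -85/67*(-168) = 14280/67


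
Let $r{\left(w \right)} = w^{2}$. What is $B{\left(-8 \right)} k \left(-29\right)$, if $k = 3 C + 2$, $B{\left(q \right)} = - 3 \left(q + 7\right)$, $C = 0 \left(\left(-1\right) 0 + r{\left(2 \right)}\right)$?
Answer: $-174$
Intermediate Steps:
$C = 0$ ($C = 0 \left(\left(-1\right) 0 + 2^{2}\right) = 0 \left(0 + 4\right) = 0 \cdot 4 = 0$)
$B{\left(q \right)} = -21 - 3 q$ ($B{\left(q \right)} = - 3 \left(7 + q\right) = -21 - 3 q$)
$k = 2$ ($k = 3 \cdot 0 + 2 = 0 + 2 = 2$)
$B{\left(-8 \right)} k \left(-29\right) = \left(-21 - -24\right) 2 \left(-29\right) = \left(-21 + 24\right) 2 \left(-29\right) = 3 \cdot 2 \left(-29\right) = 6 \left(-29\right) = -174$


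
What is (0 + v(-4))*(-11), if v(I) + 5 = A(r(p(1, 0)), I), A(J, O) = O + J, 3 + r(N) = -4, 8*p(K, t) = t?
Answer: 176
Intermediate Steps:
p(K, t) = t/8
r(N) = -7 (r(N) = -3 - 4 = -7)
A(J, O) = J + O
v(I) = -12 + I (v(I) = -5 + (-7 + I) = -12 + I)
(0 + v(-4))*(-11) = (0 + (-12 - 4))*(-11) = (0 - 16)*(-11) = -16*(-11) = 176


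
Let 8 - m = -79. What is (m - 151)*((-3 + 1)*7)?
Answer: 896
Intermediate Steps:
m = 87 (m = 8 - 1*(-79) = 8 + 79 = 87)
(m - 151)*((-3 + 1)*7) = (87 - 151)*((-3 + 1)*7) = -(-128)*7 = -64*(-14) = 896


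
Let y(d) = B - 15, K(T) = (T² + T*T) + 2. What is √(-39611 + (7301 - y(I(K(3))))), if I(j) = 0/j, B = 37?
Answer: 2*I*√8083 ≈ 179.81*I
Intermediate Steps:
K(T) = 2 + 2*T² (K(T) = (T² + T²) + 2 = 2*T² + 2 = 2 + 2*T²)
I(j) = 0
y(d) = 22 (y(d) = 37 - 15 = 22)
√(-39611 + (7301 - y(I(K(3))))) = √(-39611 + (7301 - 1*22)) = √(-39611 + (7301 - 22)) = √(-39611 + 7279) = √(-32332) = 2*I*√8083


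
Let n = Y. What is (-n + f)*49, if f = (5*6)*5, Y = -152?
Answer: 14798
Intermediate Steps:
n = -152
f = 150 (f = 30*5 = 150)
(-n + f)*49 = (-1*(-152) + 150)*49 = (152 + 150)*49 = 302*49 = 14798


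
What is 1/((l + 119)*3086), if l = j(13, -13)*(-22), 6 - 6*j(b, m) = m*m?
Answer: 3/6634900 ≈ 4.5215e-7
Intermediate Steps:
j(b, m) = 1 - m**2/6 (j(b, m) = 1 - m*m/6 = 1 - m**2/6)
l = 1793/3 (l = (1 - 1/6*(-13)**2)*(-22) = (1 - 1/6*169)*(-22) = (1 - 169/6)*(-22) = -163/6*(-22) = 1793/3 ≈ 597.67)
1/((l + 119)*3086) = 1/((1793/3 + 119)*3086) = (1/3086)/(2150/3) = (3/2150)*(1/3086) = 3/6634900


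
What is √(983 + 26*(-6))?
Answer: √827 ≈ 28.758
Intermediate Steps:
√(983 + 26*(-6)) = √(983 - 156) = √827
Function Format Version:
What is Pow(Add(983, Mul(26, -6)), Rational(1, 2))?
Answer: Pow(827, Rational(1, 2)) ≈ 28.758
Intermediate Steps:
Pow(Add(983, Mul(26, -6)), Rational(1, 2)) = Pow(Add(983, -156), Rational(1, 2)) = Pow(827, Rational(1, 2))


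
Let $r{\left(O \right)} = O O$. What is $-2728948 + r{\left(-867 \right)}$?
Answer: $-1977259$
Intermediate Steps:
$r{\left(O \right)} = O^{2}$
$-2728948 + r{\left(-867 \right)} = -2728948 + \left(-867\right)^{2} = -2728948 + 751689 = -1977259$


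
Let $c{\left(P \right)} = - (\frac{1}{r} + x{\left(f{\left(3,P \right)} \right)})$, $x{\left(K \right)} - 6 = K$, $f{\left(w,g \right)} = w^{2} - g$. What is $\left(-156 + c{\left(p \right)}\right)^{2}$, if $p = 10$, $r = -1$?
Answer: $25600$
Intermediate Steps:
$x{\left(K \right)} = 6 + K$
$c{\left(P \right)} = -14 + P$ ($c{\left(P \right)} = - (\frac{1}{-1} + \left(6 - \left(-9 + P\right)\right)) = - (-1 + \left(6 - \left(-9 + P\right)\right)) = - (-1 - \left(-15 + P\right)) = - (14 - P) = -14 + P$)
$\left(-156 + c{\left(p \right)}\right)^{2} = \left(-156 + \left(-14 + 10\right)\right)^{2} = \left(-156 - 4\right)^{2} = \left(-160\right)^{2} = 25600$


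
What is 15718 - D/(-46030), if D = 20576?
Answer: 361760058/23015 ≈ 15718.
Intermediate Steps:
15718 - D/(-46030) = 15718 - 20576/(-46030) = 15718 - 20576*(-1)/46030 = 15718 - 1*(-10288/23015) = 15718 + 10288/23015 = 361760058/23015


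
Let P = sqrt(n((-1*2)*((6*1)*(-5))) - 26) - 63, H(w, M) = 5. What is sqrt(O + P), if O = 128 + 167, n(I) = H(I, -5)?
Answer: sqrt(232 + I*sqrt(21)) ≈ 15.232 + 0.1504*I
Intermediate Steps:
n(I) = 5
O = 295
P = -63 + I*sqrt(21) (P = sqrt(5 - 26) - 63 = sqrt(-21) - 63 = I*sqrt(21) - 63 = -63 + I*sqrt(21) ≈ -63.0 + 4.5826*I)
sqrt(O + P) = sqrt(295 + (-63 + I*sqrt(21))) = sqrt(232 + I*sqrt(21))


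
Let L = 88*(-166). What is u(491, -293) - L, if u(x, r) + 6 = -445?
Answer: 14157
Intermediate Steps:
L = -14608
u(x, r) = -451 (u(x, r) = -6 - 445 = -451)
u(491, -293) - L = -451 - 1*(-14608) = -451 + 14608 = 14157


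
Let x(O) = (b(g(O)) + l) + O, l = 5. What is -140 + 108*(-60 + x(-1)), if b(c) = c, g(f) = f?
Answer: -6296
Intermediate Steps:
x(O) = 5 + 2*O (x(O) = (O + 5) + O = (5 + O) + O = 5 + 2*O)
-140 + 108*(-60 + x(-1)) = -140 + 108*(-60 + (5 + 2*(-1))) = -140 + 108*(-60 + (5 - 2)) = -140 + 108*(-60 + 3) = -140 + 108*(-57) = -140 - 6156 = -6296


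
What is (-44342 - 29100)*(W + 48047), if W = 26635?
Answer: -5484795444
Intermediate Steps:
(-44342 - 29100)*(W + 48047) = (-44342 - 29100)*(26635 + 48047) = -73442*74682 = -5484795444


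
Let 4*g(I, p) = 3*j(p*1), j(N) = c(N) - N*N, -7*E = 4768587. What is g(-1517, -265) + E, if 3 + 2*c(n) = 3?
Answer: -20549073/28 ≈ -7.3390e+5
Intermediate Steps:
E = -4768587/7 (E = -⅐*4768587 = -4768587/7 ≈ -6.8123e+5)
c(n) = 0 (c(n) = -3/2 + (½)*3 = -3/2 + 3/2 = 0)
j(N) = -N² (j(N) = 0 - N*N = 0 - N² = -N²)
g(I, p) = -3*p²/4 (g(I, p) = (3*(-(p*1)²))/4 = (3*(-p²))/4 = (-3*p²)/4 = -3*p²/4)
g(-1517, -265) + E = -¾*(-265)² - 4768587/7 = -¾*70225 - 4768587/7 = -210675/4 - 4768587/7 = -20549073/28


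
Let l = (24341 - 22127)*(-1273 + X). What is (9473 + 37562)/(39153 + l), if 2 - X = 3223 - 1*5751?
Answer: 47035/2822151 ≈ 0.016666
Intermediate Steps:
X = 2530 (X = 2 - (3223 - 1*5751) = 2 - (3223 - 5751) = 2 - 1*(-2528) = 2 + 2528 = 2530)
l = 2782998 (l = (24341 - 22127)*(-1273 + 2530) = 2214*1257 = 2782998)
(9473 + 37562)/(39153 + l) = (9473 + 37562)/(39153 + 2782998) = 47035/2822151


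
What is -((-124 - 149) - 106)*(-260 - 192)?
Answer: -171308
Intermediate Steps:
-((-124 - 149) - 106)*(-260 - 192) = -(-273 - 106)*(-452) = -(-379)*(-452) = -1*171308 = -171308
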